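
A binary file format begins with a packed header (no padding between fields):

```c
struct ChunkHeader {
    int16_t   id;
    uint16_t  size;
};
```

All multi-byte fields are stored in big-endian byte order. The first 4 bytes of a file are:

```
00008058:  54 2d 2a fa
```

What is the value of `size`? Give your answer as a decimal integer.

11002

`size` follows `id` (2 bytes), so it starts at byte offset 2 and occupies 2 bytes.
Bytes at offsets 2..3: 2A FA.
Big-endian: lowest address holds the most-significant byte.
The bytes are already most-significant first: 0x2AFA.
0x2AFA = 11002.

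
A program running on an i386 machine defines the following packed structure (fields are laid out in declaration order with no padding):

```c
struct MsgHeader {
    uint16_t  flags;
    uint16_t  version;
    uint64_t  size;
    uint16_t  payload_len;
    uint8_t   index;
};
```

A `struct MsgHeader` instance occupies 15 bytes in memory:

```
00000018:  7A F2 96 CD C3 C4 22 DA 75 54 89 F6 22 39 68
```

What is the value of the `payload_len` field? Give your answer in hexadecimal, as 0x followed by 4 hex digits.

`payload_len` follows `flags` (2 B), `version` (2 B), `size` (8 B), so it starts at offset 2 + 2 + 8 = 12 and occupies 2 bytes.
Bytes at offsets 12..13: 22 39.
Little-endian stores the least-significant byte at the lowest address.
Reassemble most-significant byte first: 39 22 → 0x3922.

0x3922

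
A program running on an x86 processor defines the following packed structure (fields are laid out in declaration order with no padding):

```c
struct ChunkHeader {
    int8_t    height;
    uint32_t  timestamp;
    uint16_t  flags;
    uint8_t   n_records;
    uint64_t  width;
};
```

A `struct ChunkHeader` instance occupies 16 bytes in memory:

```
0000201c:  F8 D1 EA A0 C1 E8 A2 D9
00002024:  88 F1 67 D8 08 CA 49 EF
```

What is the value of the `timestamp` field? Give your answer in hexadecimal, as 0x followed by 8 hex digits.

`timestamp` follows `height` (1 byte), so it starts at byte offset 1 and occupies 4 bytes.
Bytes at offsets 1..4: D1 EA A0 C1.
Little-endian: lowest address holds the least-significant byte.
Reassemble most-significant byte first: C1 A0 EA D1 → 0xC1A0EAD1.

0xC1A0EAD1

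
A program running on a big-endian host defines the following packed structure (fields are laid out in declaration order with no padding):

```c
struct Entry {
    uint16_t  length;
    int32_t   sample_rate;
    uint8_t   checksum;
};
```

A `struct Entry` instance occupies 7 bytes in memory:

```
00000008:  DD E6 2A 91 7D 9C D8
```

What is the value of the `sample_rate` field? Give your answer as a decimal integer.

714177948

`sample_rate` follows `length` (2 bytes), so it starts at byte offset 2 and occupies 4 bytes.
Bytes at offsets 2..5: 2A 91 7D 9C.
Big-endian stores the most-significant byte at the lowest address.
The bytes are already most-significant first: 0x2A917D9C.
0x2A917D9C = 714177948.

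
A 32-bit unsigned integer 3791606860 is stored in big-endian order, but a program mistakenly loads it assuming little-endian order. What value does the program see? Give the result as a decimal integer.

3791606860 in 32-bit hexadecimal is 0xE1FF544C.
Stored big-endian, the bytes at ascending addresses are E1 FF 54 4C.
Read back as little-endian, the first byte is least significant, giving 0x4C54FFE1.
0x4C54FFE1 = 1280638945.

1280638945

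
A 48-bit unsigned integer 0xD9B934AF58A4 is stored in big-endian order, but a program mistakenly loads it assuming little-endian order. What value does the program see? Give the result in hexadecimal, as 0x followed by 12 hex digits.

Stored big-endian, the bytes at ascending addresses are D9 B9 34 AF 58 A4.
Read back as little-endian, the first byte is least significant, giving 0xA458AF34B9D9.

0xA458AF34B9D9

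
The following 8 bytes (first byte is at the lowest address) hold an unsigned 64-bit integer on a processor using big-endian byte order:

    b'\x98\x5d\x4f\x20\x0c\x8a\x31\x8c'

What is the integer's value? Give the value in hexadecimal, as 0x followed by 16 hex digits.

Big-endian: lowest address holds the most-significant byte.
The bytes are already most-significant first: 0x985D4F200C8A318C.

0x985D4F200C8A318C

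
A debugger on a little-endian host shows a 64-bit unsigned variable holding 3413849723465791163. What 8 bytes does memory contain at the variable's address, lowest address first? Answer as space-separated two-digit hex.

BB 76 BE 73 3C 6E 60 2F

3413849723465791163 in hexadecimal, padded to 64 bits, is 0x2F606E3C73BE76BB.
Split into bytes (most-significant first): 2F 60 6E 3C 73 BE 76 BB.
Little-endian stores the least-significant byte at the lowest address.
So at ascending addresses the bytes are BB 76 BE 73 3C 6E 60 2F.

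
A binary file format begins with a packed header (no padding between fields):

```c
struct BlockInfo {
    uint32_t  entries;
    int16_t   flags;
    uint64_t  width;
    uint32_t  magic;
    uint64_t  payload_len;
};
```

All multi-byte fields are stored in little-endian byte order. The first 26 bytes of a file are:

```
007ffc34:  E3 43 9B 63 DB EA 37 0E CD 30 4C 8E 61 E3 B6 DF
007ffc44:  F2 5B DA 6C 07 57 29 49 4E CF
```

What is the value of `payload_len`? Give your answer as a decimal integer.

`payload_len` follows `entries` (4 B), `flags` (2 B), `width` (8 B), `magic` (4 B), so it starts at offset 4 + 2 + 8 + 4 = 18 and occupies 8 bytes.
Bytes at offsets 18..25: DA 6C 07 57 29 49 4E CF.
Little-endian stores the least-significant byte at the lowest address.
Reassemble most-significant byte first: CF 4E 49 29 57 07 6C DA → 0xCF4E492957076CDA.
0xCF4E492957076CDA = 14937957455937105114.

14937957455937105114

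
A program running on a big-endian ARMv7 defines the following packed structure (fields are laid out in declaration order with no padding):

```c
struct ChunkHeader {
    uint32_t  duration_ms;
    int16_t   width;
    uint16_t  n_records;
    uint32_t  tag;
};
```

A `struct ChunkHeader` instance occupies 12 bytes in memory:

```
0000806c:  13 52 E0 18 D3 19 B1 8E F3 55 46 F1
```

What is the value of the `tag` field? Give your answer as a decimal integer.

`tag` follows `duration_ms` (4 B), `width` (2 B), `n_records` (2 B), so it starts at offset 4 + 2 + 2 = 8 and occupies 4 bytes.
Bytes at offsets 8..11: F3 55 46 F1.
Big-endian: lowest address holds the most-significant byte.
The bytes are already most-significant first: 0xF35546F1.
0xF35546F1 = 4082452209.

4082452209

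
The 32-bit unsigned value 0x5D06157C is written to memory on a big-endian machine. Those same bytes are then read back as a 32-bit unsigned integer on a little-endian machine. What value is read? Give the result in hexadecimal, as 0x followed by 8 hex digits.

0x7C15065D

Stored big-endian, the bytes at ascending addresses are 5D 06 15 7C.
Read back as little-endian, the first byte is least significant, giving 0x7C15065D.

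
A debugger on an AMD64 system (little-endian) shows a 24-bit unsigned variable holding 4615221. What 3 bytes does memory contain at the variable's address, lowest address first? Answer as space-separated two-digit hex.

4615221 in hexadecimal, padded to 24 bits, is 0x466C35.
Split into bytes (most-significant first): 46 6C 35.
Little-endian: lowest address holds the least-significant byte.
So at ascending addresses the bytes are 35 6C 46.

35 6C 46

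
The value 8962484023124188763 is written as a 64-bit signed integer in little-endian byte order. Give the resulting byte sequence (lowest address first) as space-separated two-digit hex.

8962484023124188763 in hexadecimal, padded to 64 bits, is 0x7C6123BBD76E5E5B.
Split into bytes (most-significant first): 7C 61 23 BB D7 6E 5E 5B.
Little-endian stores the least-significant byte at the lowest address.
So at ascending addresses the bytes are 5B 5E 6E D7 BB 23 61 7C.

5B 5E 6E D7 BB 23 61 7C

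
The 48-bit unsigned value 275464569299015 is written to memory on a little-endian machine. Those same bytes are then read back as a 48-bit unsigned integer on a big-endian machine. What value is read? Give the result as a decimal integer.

78206213785850

275464569299015 in 48-bit hexadecimal is 0xFA8897CD2047.
Stored little-endian, the bytes at ascending addresses are 47 20 CD 97 88 FA.
Read back as big-endian, the last byte is least significant, giving 0x4720CD9788FA.
0x4720CD9788FA = 78206213785850.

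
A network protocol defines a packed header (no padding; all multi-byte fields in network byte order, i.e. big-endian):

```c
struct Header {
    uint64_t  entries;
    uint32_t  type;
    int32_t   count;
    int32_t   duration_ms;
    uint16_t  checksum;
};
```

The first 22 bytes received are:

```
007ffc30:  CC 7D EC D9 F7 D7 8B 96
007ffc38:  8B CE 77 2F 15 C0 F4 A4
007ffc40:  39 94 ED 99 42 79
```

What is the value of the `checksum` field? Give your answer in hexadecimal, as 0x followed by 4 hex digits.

0x4279

`checksum` follows `entries` (8 B), `type` (4 B), `count` (4 B), `duration_ms` (4 B), so it starts at offset 8 + 4 + 4 + 4 = 20 and occupies 2 bytes.
Bytes at offsets 20..21: 42 79.
Big-endian stores the most-significant byte at the lowest address.
The bytes are already most-significant first: 0x4279.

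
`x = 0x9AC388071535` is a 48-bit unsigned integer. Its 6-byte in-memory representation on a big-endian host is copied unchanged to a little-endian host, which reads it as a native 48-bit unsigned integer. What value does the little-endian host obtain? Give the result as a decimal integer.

Stored big-endian, the bytes at ascending addresses are 9A C3 88 07 15 35.
Read back as little-endian, the first byte is least significant, giving 0x35150788C39A.
0x35150788C39A = 58364436988826.

58364436988826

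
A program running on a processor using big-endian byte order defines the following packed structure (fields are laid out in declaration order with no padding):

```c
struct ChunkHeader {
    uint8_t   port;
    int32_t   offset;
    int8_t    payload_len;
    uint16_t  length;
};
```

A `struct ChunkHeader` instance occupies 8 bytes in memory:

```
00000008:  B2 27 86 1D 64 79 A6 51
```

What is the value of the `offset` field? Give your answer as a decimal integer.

663100772

`offset` follows `port` (1 byte), so it starts at byte offset 1 and occupies 4 bytes.
Bytes at offsets 1..4: 27 86 1D 64.
Big-endian stores the most-significant byte at the lowest address.
The bytes are already most-significant first: 0x27861D64.
0x27861D64 = 663100772.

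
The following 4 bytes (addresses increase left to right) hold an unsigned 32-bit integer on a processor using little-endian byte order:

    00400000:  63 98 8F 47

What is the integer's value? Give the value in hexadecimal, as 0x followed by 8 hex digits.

Little-endian: lowest address holds the least-significant byte.
Reassemble most-significant byte first: 47 8F 98 63 → 0x478F9863.

0x478F9863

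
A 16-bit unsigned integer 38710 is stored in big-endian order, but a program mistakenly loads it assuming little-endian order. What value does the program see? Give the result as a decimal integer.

13975

38710 in 16-bit hexadecimal is 0x9736.
Stored big-endian, the bytes at ascending addresses are 97 36.
Read back as little-endian, the first byte is least significant, giving 0x3697.
0x3697 = 13975.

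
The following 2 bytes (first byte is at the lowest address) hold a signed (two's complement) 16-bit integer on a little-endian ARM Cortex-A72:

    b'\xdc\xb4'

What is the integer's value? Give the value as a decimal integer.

Little-endian stores the least-significant byte at the lowest address.
Reassemble most-significant byte first: B4 DC → 0xB4DC.
Top bit is set, so as a signed 16-bit value this is 0xB4DC − 2^16 = -19236.

-19236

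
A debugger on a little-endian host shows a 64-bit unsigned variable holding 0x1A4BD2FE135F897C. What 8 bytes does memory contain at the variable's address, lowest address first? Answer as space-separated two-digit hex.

7C 89 5F 13 FE D2 4B 1A

Split into bytes (most-significant first): 1A 4B D2 FE 13 5F 89 7C.
Little-endian: lowest address holds the least-significant byte.
So at ascending addresses the bytes are 7C 89 5F 13 FE D2 4B 1A.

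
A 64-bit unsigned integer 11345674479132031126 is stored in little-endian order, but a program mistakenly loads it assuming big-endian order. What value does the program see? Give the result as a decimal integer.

11345674479132031126 in 64-bit hexadecimal is 0x9D73EED3A9E13896.
Stored little-endian, the bytes at ascending addresses are 96 38 E1 A9 D3 EE 73 9D.
Read back as big-endian, the last byte is least significant, giving 0x9638E1A9D3EE739D.
0x9638E1A9D3EE739D = 10824649823906329501.

10824649823906329501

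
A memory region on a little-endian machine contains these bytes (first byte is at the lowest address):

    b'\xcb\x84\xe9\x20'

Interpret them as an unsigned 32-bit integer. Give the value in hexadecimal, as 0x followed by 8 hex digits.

0x20E984CB

Little-endian stores the least-significant byte at the lowest address.
Reassemble most-significant byte first: 20 E9 84 CB → 0x20E984CB.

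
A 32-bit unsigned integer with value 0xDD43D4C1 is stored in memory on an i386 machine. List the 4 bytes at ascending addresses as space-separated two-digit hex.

Split into bytes (most-significant first): DD 43 D4 C1.
Little-endian stores the least-significant byte at the lowest address.
So at ascending addresses the bytes are C1 D4 43 DD.

C1 D4 43 DD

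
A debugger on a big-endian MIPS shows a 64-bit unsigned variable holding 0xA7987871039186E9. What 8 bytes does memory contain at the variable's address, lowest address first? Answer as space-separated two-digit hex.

Split into bytes (most-significant first): A7 98 78 71 03 91 86 E9.
In big-endian order the high byte comes first in memory.
So the memory order matches the most-significant-first order: A7 98 78 71 03 91 86 E9.

A7 98 78 71 03 91 86 E9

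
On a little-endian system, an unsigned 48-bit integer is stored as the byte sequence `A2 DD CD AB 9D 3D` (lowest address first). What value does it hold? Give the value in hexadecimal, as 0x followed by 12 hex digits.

0x3D9DABCDDDA2

Little-endian stores the least-significant byte at the lowest address.
Reassemble most-significant byte first: 3D 9D AB CD DD A2 → 0x3D9DABCDDDA2.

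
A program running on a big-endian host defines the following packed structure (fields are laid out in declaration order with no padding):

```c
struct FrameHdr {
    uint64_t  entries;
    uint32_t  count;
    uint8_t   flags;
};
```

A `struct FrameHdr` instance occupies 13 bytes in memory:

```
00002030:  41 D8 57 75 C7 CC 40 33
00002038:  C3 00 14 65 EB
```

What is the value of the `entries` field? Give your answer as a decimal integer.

`entries` is the first field, at byte offset 0, occupying 8 bytes.
Bytes at offsets 0..7: 41 D8 57 75 C7 CC 40 33.
Big-endian: lowest address holds the most-significant byte.
The bytes are already most-significant first: 0x41D85775C7CC4033.
0x41D85775C7CC4033 = 4744638370809659443.

4744638370809659443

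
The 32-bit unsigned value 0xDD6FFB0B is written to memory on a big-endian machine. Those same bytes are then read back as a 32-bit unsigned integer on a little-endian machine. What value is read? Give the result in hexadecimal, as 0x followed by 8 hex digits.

Stored big-endian, the bytes at ascending addresses are DD 6F FB 0B.
Read back as little-endian, the first byte is least significant, giving 0x0BFB6FDD.

0x0BFB6FDD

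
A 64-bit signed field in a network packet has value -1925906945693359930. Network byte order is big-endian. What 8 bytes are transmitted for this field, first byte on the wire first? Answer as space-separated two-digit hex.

E5 45 CD D6 37 7D 60 C6

Two's complement of -1925906945693359930 in 64 bits: 1925906945693359930 = 0x1ABA3229C8829F3A; invert → 0xE545CDD6377D60C5; add 1 → 0xE545CDD6377D60C6.
Split into bytes (most-significant first): E5 45 CD D6 37 7D 60 C6.
In big-endian order the high byte comes first in memory.
So the memory order matches the most-significant-first order: E5 45 CD D6 37 7D 60 C6.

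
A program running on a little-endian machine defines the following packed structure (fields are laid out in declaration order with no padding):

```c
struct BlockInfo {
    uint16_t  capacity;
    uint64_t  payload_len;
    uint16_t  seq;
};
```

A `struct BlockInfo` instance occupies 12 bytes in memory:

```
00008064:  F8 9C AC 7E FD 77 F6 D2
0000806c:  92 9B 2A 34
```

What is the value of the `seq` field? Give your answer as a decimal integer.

`seq` follows `capacity` (2 B), `payload_len` (8 B), so it starts at offset 2 + 8 = 10 and occupies 2 bytes.
Bytes at offsets 10..11: 2A 34.
In little-endian order the low byte comes first in memory.
Reassemble most-significant byte first: 34 2A → 0x342A.
0x342A = 13354.

13354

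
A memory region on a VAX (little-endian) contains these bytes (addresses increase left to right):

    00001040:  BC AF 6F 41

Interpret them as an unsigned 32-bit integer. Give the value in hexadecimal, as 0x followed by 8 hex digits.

0x416FAFBC

In little-endian order the low byte comes first in memory.
Reassemble most-significant byte first: 41 6F AF BC → 0x416FAFBC.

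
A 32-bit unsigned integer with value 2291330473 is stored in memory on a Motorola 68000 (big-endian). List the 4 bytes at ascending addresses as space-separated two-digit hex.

88 92 ED A9

2291330473 in hexadecimal, padded to 32 bits, is 0x8892EDA9.
Split into bytes (most-significant first): 88 92 ED A9.
Big-endian stores the most-significant byte at the lowest address.
So the memory order matches the most-significant-first order: 88 92 ED A9.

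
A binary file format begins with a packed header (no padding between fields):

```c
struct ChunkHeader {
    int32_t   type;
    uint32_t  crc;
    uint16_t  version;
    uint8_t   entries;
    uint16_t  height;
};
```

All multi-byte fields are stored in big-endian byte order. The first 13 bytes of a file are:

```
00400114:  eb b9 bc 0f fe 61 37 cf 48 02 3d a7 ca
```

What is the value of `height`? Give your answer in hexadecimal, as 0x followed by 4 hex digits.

0xA7CA

`height` follows `type` (4 B), `crc` (4 B), `version` (2 B), `entries` (1 B), so it starts at offset 4 + 4 + 2 + 1 = 11 and occupies 2 bytes.
Bytes at offsets 11..12: A7 CA.
Big-endian stores the most-significant byte at the lowest address.
The bytes are already most-significant first: 0xA7CA.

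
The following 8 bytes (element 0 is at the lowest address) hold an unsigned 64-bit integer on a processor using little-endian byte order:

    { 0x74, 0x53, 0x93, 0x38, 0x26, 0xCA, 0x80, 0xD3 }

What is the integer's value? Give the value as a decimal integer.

Little-endian: lowest address holds the least-significant byte.
Reassemble most-significant byte first: D3 80 CA 26 38 93 53 74 → 0xD380CA2638935374.
0xD380CA2638935374 = 15240403404528505716.

15240403404528505716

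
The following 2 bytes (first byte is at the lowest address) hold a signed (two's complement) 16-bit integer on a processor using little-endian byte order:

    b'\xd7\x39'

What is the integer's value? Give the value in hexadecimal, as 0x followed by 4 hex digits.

0x39D7

Little-endian stores the least-significant byte at the lowest address.
Reassemble most-significant byte first: 39 D7 → 0x39D7.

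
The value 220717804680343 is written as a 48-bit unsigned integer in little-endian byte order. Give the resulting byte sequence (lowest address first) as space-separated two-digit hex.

220717804680343 in hexadecimal, padded to 48 bits, is 0xC8BDDE57F497.
Split into bytes (most-significant first): C8 BD DE 57 F4 97.
In little-endian order the low byte comes first in memory.
So at ascending addresses the bytes are 97 F4 57 DE BD C8.

97 F4 57 DE BD C8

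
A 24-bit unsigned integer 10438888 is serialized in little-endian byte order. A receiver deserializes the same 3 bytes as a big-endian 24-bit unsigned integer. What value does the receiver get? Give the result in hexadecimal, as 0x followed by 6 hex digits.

0xE8489F

10438888 in 24-bit hexadecimal is 0x9F48E8.
Stored little-endian, the bytes at ascending addresses are E8 48 9F.
Read back as big-endian, the last byte is least significant, giving 0xE8489F.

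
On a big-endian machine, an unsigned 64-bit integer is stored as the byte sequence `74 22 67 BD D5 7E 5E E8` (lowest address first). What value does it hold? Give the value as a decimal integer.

8368365122636111592

In big-endian order the high byte comes first in memory.
The bytes are already most-significant first: 0x742267BDD57E5EE8.
0x742267BDD57E5EE8 = 8368365122636111592.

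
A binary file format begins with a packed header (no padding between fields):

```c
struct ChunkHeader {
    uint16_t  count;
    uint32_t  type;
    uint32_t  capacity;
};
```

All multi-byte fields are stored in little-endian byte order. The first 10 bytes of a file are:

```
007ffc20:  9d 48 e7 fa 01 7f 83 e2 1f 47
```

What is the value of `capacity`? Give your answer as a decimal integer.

`capacity` follows `count` (2 B), `type` (4 B), so it starts at offset 2 + 4 = 6 and occupies 4 bytes.
Bytes at offsets 6..9: 83 E2 1F 47.
Little-endian stores the least-significant byte at the lowest address.
Reassemble most-significant byte first: 47 1F E2 83 → 0x471FE283.
0x471FE283 = 1193271939.

1193271939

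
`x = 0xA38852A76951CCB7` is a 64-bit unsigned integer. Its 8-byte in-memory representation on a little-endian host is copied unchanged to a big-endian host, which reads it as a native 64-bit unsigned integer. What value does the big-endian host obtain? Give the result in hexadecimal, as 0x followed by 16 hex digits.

Stored little-endian, the bytes at ascending addresses are B7 CC 51 69 A7 52 88 A3.
Read back as big-endian, the last byte is least significant, giving 0xB7CC5169A75288A3.

0xB7CC5169A75288A3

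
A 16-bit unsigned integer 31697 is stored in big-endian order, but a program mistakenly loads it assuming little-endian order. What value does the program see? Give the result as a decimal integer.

53627

31697 in 16-bit hexadecimal is 0x7BD1.
Stored big-endian, the bytes at ascending addresses are 7B D1.
Read back as little-endian, the first byte is least significant, giving 0xD17B.
0xD17B = 53627.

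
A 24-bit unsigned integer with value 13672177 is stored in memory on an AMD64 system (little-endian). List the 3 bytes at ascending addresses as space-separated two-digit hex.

F1 9E D0

13672177 in hexadecimal, padded to 24 bits, is 0xD09EF1.
Split into bytes (most-significant first): D0 9E F1.
In little-endian order the low byte comes first in memory.
So at ascending addresses the bytes are F1 9E D0.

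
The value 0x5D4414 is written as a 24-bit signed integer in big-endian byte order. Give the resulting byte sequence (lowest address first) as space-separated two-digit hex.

Split into bytes (most-significant first): 5D 44 14.
In big-endian order the high byte comes first in memory.
So the memory order matches the most-significant-first order: 5D 44 14.

5D 44 14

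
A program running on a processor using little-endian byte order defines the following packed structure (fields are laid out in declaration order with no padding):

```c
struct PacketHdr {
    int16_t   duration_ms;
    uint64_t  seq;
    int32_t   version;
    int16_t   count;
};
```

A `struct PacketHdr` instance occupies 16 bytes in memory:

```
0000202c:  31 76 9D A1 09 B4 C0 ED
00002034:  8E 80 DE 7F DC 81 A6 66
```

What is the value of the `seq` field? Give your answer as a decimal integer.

`seq` follows `duration_ms` (2 bytes), so it starts at byte offset 2 and occupies 8 bytes.
Bytes at offsets 2..9: 9D A1 09 B4 C0 ED 8E 80.
Little-endian stores the least-significant byte at the lowest address.
Reassemble most-significant byte first: 80 8E ED C0 B4 09 A1 9D → 0x808EEDC0B409A19D.
0x808EEDC0B409A19D = 9263602895457722781.

9263602895457722781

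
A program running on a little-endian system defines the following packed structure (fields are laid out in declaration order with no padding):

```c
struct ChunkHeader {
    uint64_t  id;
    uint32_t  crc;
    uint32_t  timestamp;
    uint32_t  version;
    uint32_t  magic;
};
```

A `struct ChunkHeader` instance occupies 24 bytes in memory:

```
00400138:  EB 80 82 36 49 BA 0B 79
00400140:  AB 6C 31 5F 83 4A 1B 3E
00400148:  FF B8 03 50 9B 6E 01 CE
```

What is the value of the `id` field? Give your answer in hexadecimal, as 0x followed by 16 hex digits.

0x790BBA49368280EB

`id` is the first field, at byte offset 0, occupying 8 bytes.
Bytes at offsets 0..7: EB 80 82 36 49 BA 0B 79.
Little-endian stores the least-significant byte at the lowest address.
Reassemble most-significant byte first: 79 0B BA 49 36 82 80 EB → 0x790BBA49368280EB.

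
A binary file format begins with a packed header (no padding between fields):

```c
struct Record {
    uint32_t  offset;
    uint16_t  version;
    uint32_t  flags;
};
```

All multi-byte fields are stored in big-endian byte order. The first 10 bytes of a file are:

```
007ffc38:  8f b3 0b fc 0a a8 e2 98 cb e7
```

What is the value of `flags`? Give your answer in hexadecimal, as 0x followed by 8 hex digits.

`flags` follows `offset` (4 B), `version` (2 B), so it starts at offset 4 + 2 = 6 and occupies 4 bytes.
Bytes at offsets 6..9: E2 98 CB E7.
In big-endian order the high byte comes first in memory.
The bytes are already most-significant first: 0xE298CBE7.

0xE298CBE7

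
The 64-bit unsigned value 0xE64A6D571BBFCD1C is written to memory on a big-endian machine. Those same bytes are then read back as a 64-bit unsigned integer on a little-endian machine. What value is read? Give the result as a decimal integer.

Stored big-endian, the bytes at ascending addresses are E6 4A 6D 57 1B BF CD 1C.
Read back as little-endian, the first byte is least significant, giving 0x1CCDBF1B576D4AE6.
0x1CCDBF1B576D4AE6 = 2075525127439469286.

2075525127439469286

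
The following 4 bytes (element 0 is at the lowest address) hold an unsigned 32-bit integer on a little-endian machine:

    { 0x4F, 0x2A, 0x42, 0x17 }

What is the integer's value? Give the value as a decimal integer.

In little-endian order the low byte comes first in memory.
Reassemble most-significant byte first: 17 42 2A 4F → 0x17422A4F.
0x17422A4F = 390212175.

390212175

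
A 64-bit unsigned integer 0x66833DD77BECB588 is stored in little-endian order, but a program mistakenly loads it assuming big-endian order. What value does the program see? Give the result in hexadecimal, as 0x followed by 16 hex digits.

0x88B5EC7BD73D8366

Stored little-endian, the bytes at ascending addresses are 88 B5 EC 7B D7 3D 83 66.
Read back as big-endian, the last byte is least significant, giving 0x88B5EC7BD73D8366.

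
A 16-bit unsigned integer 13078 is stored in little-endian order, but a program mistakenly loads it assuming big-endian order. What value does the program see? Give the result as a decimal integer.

13078 in 16-bit hexadecimal is 0x3316.
Stored little-endian, the bytes at ascending addresses are 16 33.
Read back as big-endian, the last byte is least significant, giving 0x1633.
0x1633 = 5683.

5683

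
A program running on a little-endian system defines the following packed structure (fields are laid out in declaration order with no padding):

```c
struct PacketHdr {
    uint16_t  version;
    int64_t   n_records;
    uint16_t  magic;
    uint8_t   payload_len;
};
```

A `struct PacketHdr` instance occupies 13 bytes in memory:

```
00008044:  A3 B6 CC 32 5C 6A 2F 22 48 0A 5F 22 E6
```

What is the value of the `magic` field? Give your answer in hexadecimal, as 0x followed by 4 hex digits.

`magic` follows `version` (2 B), `n_records` (8 B), so it starts at offset 2 + 8 = 10 and occupies 2 bytes.
Bytes at offsets 10..11: 5F 22.
Little-endian stores the least-significant byte at the lowest address.
Reassemble most-significant byte first: 22 5F → 0x225F.

0x225F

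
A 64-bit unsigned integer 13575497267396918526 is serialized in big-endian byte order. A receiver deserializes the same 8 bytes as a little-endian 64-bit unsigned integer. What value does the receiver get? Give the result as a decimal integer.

13575497267396918526 in 64-bit hexadecimal is 0xBC65DAD6B07ABCFE.
Stored big-endian, the bytes at ascending addresses are BC 65 DA D6 B0 7A BC FE.
Read back as little-endian, the first byte is least significant, giving 0xFEBC7AB0D6DA65BC.
0xFEBC7AB0D6DA65BC = 18355681081192768956.

18355681081192768956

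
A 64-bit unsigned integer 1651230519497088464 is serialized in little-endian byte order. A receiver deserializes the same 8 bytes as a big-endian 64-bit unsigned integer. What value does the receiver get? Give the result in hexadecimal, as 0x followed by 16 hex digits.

0xD05DE8AC6859EA16

1651230519497088464 in 64-bit hexadecimal is 0x16EA5968ACE85DD0.
Stored little-endian, the bytes at ascending addresses are D0 5D E8 AC 68 59 EA 16.
Read back as big-endian, the last byte is least significant, giving 0xD05DE8AC6859EA16.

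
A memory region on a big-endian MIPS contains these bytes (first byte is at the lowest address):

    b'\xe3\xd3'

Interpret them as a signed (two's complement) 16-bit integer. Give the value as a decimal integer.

-7213

In big-endian order the high byte comes first in memory.
The bytes are already most-significant first: 0xE3D3.
Top bit is set, so as a signed 16-bit value this is 0xE3D3 − 2^16 = -7213.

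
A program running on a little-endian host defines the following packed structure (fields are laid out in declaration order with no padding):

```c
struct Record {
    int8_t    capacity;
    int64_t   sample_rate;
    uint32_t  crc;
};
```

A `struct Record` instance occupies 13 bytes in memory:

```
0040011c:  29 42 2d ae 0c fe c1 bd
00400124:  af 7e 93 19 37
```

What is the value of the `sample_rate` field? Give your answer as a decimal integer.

-5783253049595253438

`sample_rate` follows `capacity` (1 byte), so it starts at byte offset 1 and occupies 8 bytes.
Bytes at offsets 1..8: 42 2D AE 0C FE C1 BD AF.
Little-endian stores the least-significant byte at the lowest address.
Reassemble most-significant byte first: AF BD C1 FE 0C AE 2D 42 → 0xAFBDC1FE0CAE2D42.
Top bit is set, so as a signed 64-bit value this is 0xAFBDC1FE0CAE2D42 − 2^64 = -5783253049595253438.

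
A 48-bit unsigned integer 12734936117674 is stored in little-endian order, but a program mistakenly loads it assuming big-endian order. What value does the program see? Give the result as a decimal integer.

12734936117674 in 48-bit hexadecimal is 0x0B951557F1AA.
Stored little-endian, the bytes at ascending addresses are AA F1 57 15 95 0B.
Read back as big-endian, the last byte is least significant, giving 0xAAF15715950B.
0xAAF15715950B = 187953524872459.

187953524872459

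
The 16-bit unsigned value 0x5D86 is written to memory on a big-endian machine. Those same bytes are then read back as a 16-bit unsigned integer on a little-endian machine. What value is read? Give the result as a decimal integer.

34397

Stored big-endian, the bytes at ascending addresses are 5D 86.
Read back as little-endian, the first byte is least significant, giving 0x865D.
0x865D = 34397.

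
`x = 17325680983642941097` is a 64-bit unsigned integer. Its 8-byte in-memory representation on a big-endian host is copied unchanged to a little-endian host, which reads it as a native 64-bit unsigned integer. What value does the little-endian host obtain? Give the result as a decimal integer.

12188648420687180272

17325680983642941097 in 64-bit hexadecimal is 0xF0712F0F29C726A9.
Stored big-endian, the bytes at ascending addresses are F0 71 2F 0F 29 C7 26 A9.
Read back as little-endian, the first byte is least significant, giving 0xA926C7290F2F71F0.
0xA926C7290F2F71F0 = 12188648420687180272.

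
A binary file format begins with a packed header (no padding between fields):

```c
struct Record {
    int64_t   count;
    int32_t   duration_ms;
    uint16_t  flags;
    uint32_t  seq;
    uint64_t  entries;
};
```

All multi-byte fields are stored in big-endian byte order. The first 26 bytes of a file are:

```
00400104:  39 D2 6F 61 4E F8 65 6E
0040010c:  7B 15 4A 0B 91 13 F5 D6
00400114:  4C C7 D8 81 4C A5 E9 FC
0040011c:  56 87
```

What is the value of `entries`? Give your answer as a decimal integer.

15600834859667052167

`entries` follows `count` (8 B), `duration_ms` (4 B), `flags` (2 B), `seq` (4 B), so it starts at offset 8 + 4 + 2 + 4 = 18 and occupies 8 bytes.
Bytes at offsets 18..25: D8 81 4C A5 E9 FC 56 87.
Big-endian: lowest address holds the most-significant byte.
The bytes are already most-significant first: 0xD8814CA5E9FC5687.
0xD8814CA5E9FC5687 = 15600834859667052167.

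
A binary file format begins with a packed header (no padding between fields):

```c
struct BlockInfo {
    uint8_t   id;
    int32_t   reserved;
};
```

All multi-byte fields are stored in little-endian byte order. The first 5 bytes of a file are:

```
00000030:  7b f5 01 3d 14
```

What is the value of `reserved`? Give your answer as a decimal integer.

339542517

`reserved` follows `id` (1 byte), so it starts at byte offset 1 and occupies 4 bytes.
Bytes at offsets 1..4: F5 01 3D 14.
Little-endian stores the least-significant byte at the lowest address.
Reassemble most-significant byte first: 14 3D 01 F5 → 0x143D01F5.
0x143D01F5 = 339542517.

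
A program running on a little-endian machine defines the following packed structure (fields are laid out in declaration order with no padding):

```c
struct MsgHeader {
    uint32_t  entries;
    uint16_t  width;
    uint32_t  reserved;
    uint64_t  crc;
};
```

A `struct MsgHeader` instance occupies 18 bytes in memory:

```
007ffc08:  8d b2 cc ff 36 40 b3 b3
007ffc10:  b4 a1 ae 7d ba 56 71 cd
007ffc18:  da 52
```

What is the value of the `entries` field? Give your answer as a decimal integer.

`entries` is the first field, at byte offset 0, occupying 4 bytes.
Bytes at offsets 0..3: 8D B2 CC FF.
Little-endian stores the least-significant byte at the lowest address.
Reassemble most-significant byte first: FF CC B2 8D → 0xFFCCB28D.
0xFFCCB28D = 4291605133.

4291605133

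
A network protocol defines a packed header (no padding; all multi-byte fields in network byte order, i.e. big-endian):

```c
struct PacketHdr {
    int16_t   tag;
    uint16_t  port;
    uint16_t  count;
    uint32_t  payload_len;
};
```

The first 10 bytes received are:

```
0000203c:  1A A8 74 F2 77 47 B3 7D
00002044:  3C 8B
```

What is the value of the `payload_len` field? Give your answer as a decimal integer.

3011329163

`payload_len` follows `tag` (2 B), `port` (2 B), `count` (2 B), so it starts at offset 2 + 2 + 2 = 6 and occupies 4 bytes.
Bytes at offsets 6..9: B3 7D 3C 8B.
Big-endian: lowest address holds the most-significant byte.
The bytes are already most-significant first: 0xB37D3C8B.
0xB37D3C8B = 3011329163.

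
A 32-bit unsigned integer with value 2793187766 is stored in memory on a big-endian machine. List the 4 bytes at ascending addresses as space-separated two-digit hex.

A6 7C A9 B6

2793187766 in hexadecimal, padded to 32 bits, is 0xA67CA9B6.
Split into bytes (most-significant first): A6 7C A9 B6.
Big-endian: lowest address holds the most-significant byte.
So the memory order matches the most-significant-first order: A6 7C A9 B6.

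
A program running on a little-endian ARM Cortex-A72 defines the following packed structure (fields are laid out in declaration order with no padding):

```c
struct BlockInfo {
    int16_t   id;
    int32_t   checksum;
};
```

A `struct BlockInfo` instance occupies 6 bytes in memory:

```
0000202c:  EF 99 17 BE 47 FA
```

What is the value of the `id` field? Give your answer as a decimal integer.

-26129

`id` is the first field, at byte offset 0, occupying 2 bytes.
Bytes at offsets 0..1: EF 99.
Little-endian: lowest address holds the least-significant byte.
Reassemble most-significant byte first: 99 EF → 0x99EF.
Top bit is set, so as a signed 16-bit value this is 0x99EF − 2^16 = -26129.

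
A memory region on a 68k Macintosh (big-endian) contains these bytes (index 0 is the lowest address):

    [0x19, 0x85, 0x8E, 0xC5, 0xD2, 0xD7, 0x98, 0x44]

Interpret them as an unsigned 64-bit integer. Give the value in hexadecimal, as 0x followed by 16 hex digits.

0x19858EC5D2D79844

Big-endian stores the most-significant byte at the lowest address.
The bytes are already most-significant first: 0x19858EC5D2D79844.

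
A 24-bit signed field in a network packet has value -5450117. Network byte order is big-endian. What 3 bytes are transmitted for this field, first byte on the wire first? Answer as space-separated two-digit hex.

Two's complement of -5450117 in 24 bits: 5450117 = 0x532985; invert → 0xACD67A; add 1 → 0xACD67B.
Split into bytes (most-significant first): AC D6 7B.
Big-endian stores the most-significant byte at the lowest address.
So the memory order matches the most-significant-first order: AC D6 7B.

AC D6 7B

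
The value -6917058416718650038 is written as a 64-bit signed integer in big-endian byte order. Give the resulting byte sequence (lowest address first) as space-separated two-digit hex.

Two's complement of -6917058416718650038 in 64 bits: 6917058416718650038 = 0x5FFE53FB5B241AB6; invert → 0xA001AC04A4DBE549; add 1 → 0xA001AC04A4DBE54A.
Split into bytes (most-significant first): A0 01 AC 04 A4 DB E5 4A.
Big-endian: lowest address holds the most-significant byte.
So the memory order matches the most-significant-first order: A0 01 AC 04 A4 DB E5 4A.

A0 01 AC 04 A4 DB E5 4A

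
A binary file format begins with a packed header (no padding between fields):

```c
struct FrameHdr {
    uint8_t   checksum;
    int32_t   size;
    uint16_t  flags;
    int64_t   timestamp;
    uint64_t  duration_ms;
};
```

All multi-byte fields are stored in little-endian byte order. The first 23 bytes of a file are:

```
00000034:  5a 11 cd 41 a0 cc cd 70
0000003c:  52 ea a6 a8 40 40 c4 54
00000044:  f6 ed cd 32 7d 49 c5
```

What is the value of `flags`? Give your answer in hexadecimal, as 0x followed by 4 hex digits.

`flags` follows `checksum` (1 B), `size` (4 B), so it starts at offset 1 + 4 = 5 and occupies 2 bytes.
Bytes at offsets 5..6: CC CD.
In little-endian order the low byte comes first in memory.
Reassemble most-significant byte first: CD CC → 0xCDCC.

0xCDCC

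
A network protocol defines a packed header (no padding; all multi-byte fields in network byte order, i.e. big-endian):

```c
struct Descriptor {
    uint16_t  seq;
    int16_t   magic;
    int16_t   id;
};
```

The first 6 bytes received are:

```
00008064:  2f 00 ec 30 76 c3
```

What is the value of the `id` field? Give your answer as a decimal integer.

`id` follows `seq` (2 B), `magic` (2 B), so it starts at offset 2 + 2 = 4 and occupies 2 bytes.
Bytes at offsets 4..5: 76 C3.
In big-endian order the high byte comes first in memory.
The bytes are already most-significant first: 0x76C3.
0x76C3 = 30403.

30403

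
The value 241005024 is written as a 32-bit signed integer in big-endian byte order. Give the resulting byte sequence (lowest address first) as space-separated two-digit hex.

241005024 in hexadecimal, padded to 32 bits, is 0x0E5D71E0.
Split into bytes (most-significant first): 0E 5D 71 E0.
Big-endian stores the most-significant byte at the lowest address.
So the memory order matches the most-significant-first order: 0E 5D 71 E0.

0E 5D 71 E0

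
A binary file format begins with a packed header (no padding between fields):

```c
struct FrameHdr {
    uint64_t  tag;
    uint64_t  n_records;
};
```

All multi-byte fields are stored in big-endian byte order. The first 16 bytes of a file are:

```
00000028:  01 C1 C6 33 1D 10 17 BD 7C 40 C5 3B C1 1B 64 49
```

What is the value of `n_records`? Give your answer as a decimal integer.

`n_records` follows `tag` (8 bytes), so it starts at byte offset 8 and occupies 8 bytes.
Bytes at offsets 8..15: 7C 40 C5 3B C1 1B 64 49.
Big-endian stores the most-significant byte at the lowest address.
The bytes are already most-significant first: 0x7C40C53BC11B6449.
0x7C40C53BC11B6449 = 8953372919646086217.

8953372919646086217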